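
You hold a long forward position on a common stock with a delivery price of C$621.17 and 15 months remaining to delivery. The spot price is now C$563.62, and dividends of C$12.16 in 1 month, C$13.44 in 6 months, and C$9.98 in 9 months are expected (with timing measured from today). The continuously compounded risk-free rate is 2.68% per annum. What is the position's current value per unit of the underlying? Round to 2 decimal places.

PV(remaining dividends) I = 12.16·e^(−0.0268·1/12) + 13.44·e^(−0.0268·6/12) + 9.98·e^(−0.0268·9/12) = 35.1754
Current forward F = (S − I)·e^(rT) = (563.62 − 35.1754)·e^(0.0268·15/12) = 528.4446 × 1.034067 = 546.4471
Value (long) = (F − K)·e^(−rT) = (546.4471 − 621.17) × 0.967055 = -72.2612
Value = -C$72.26

-C$72.26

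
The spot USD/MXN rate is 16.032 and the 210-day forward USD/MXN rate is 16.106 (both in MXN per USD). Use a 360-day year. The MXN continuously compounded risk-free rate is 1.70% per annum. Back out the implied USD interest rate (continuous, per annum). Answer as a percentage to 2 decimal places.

0.91%

F = S·e^((r_MXN − r_USD)T) ⇒ r_USD = r_MXN − ln(F/S)/T
ln(16.106/16.032) = 0.004605; /(210/360) = 0.007894
r_USD = 0.0170 − 0.007894 = 0.009106
r_USD = 0.91%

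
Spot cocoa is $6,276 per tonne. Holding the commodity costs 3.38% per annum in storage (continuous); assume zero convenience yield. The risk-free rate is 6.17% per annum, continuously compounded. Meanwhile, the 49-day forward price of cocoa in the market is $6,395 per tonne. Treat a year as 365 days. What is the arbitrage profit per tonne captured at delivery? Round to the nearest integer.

$38 per tonne

Fair forward: F* = S·e^(carry·T), with carry = (r + u) = 0.0617 + 0.0338 = 0.0955
F* = 6276 · e^(0.0955 × 49/365) = 6276 · e^0.012821 = 6276 × 1.012904 = $6356.9855
Market $6395 > fair $6356.9855: forward overpriced → cash-and-carry (buy spot, short the forward).
At maturity, profit = |F_mkt − F*| = |6395 − 6356.9855| = $38 per tonne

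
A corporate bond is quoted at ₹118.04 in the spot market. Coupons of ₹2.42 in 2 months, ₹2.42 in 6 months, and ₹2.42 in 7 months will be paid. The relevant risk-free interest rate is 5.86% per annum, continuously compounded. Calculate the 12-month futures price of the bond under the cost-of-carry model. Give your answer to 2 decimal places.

₹117.65

PV(coupons) I = 2.42·e^(−0.0586·2/12) + 2.42·e^(−0.0586·6/12) + 2.42·e^(−0.0586·7/12)
I = 2.3965 + 2.3501 + 2.3387 = 7.0853
F = (S − I)·e^(rT) = (118.04 − 7.0853) · e^(0.0586·12/12)
= 110.9547 · e^0.058600 = 110.9547 × 1.060351 = ₹117.65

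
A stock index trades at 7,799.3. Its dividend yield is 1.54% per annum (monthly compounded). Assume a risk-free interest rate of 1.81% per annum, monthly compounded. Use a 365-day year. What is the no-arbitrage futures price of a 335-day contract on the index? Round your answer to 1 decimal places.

7,818.6

F = S · (1+r/12)^(12T) / (1+q/12)^(12T)
= 7799.3 × 1.016738 / 1.014225 = 7799.3 × 1.002478
F = 7,818.6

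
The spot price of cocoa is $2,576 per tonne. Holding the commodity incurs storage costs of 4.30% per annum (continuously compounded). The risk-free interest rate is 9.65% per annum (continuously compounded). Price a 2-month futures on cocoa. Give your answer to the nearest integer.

$2,637 per tonne

Net carry = r + u − y = 0.0965 + 0.0430 − 0.0000 = 0.1395
F = S·e^((r+u−y)T) = 2576 · e^(0.1395 × 2/12) = 2576 · e^0.023250
= 2576 × 1.023522 = $2,637 per tonne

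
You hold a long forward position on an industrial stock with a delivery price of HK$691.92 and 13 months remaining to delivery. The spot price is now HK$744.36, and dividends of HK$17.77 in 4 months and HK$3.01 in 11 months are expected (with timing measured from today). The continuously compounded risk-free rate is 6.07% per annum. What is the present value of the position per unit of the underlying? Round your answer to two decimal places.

HK$76.21

PV(remaining dividends) I = 17.77·e^(−0.0607·4/12) + 3.01·e^(−0.0607·11/12) = 20.2612
Current forward F = (S − I)·e^(rT) = (744.36 − 20.2612)·e^(0.0607·13/12) = 724.0988 × 1.067969 = 773.3151
Value (long) = (F − K)·e^(−rT) = (773.3151 − 691.92) × 0.936357 = 76.2149
Value = HK$76.21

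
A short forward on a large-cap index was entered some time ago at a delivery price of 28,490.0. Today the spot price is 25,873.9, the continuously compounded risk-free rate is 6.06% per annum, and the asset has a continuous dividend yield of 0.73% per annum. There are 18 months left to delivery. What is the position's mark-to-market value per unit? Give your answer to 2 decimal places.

Current fair forward for the remaining 18 months: F = S·e^((r − q)·T), (r − q) = 0.0606 − 0.0073 = 0.0533
F = 25873.9 · e^(0.0533 × 18/12) = 25873.9 × 1.08323290 = 28027.4597
Value of long forward = (F − K)·e^(−rT) = (28027.4597 − 28490.0) · e^(−0.0606·18/12)
= -462.5403 × 0.91310902 = -422.35
Short position value = −(long value) = 422.35

422.35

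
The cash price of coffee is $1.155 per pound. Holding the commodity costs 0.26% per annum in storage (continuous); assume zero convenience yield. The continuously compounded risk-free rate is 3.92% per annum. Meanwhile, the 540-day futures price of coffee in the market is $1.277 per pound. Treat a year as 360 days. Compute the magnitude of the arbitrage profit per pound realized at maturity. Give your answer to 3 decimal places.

$0.047 per pound

Fair futures: F* = S·e^(carry·T), with carry = (r + u) = 0.0392 + 0.0026 = 0.0418
F* = 1.155 · e^(0.0418 × 540/360) = 1.155 · e^0.062700 = 1.155 × 1.064707 = $1.2297
Market $1.277 > fair $1.2297: forward overpriced → cash-and-carry (buy spot, short the forward).
At maturity, profit = |F_mkt − F*| = |1.277 − 1.2297| = $0.047 per pound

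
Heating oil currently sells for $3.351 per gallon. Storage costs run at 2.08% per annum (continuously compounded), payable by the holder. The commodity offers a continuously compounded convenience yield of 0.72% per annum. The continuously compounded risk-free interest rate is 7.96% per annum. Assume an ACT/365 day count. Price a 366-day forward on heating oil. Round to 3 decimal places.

Net carry = r + u − y = 0.0796 + 0.0208 − 0.0072 = 0.0932
F = S·e^((r+u−y)T) = 3.351 · e^(0.0932 × 366/365) = 3.351 · e^0.093455
= 3.351 × 1.097961 = $3.679 per gallon

$3.679 per gallon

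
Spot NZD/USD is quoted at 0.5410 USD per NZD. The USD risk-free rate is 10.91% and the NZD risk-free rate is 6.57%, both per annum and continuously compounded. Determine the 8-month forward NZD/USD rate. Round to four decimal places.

F = S·e^((r_USD − r_NZD)T) = 0.5410 · e^((0.1091 − 0.0657) × 8/12)
= 0.5410 · e^0.028933 = 0.5410 × 1.029356
F = 0.5569 USD per NZD

0.5569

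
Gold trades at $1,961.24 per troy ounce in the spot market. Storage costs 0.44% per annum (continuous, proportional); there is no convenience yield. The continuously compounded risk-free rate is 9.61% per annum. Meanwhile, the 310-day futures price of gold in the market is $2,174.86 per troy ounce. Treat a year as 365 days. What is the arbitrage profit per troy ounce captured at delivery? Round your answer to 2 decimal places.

$38.86 per troy ounce

Fair futures: F* = S·e^(carry·T), with carry = (r + u) = 0.0961 + 0.0044 = 0.1005
F* = 1961.24 · e^(0.1005 × 310/365) = 1961.24 · e^0.08535616 = 1961.24 × 1.08910489 = $2135.9961
Market $2174.86 > fair $2135.9961: forward overpriced → cash-and-carry (buy spot, short the forward).
At maturity, profit = |F_mkt − F*| = |2174.86 − 2135.9961| = $38.86 per troy ounce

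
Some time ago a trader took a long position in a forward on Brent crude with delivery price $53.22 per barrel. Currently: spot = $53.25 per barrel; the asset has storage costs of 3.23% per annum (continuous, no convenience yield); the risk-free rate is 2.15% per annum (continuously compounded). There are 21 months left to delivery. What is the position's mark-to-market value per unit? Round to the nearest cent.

$5.09 per barrel

Current fair forward for the remaining 21 months: F = S·e^((r + u)·T), (r + u) = 0.0215 + 0.0323 = 0.0538
F = 53.25 · e^(0.0538 × 21/12) = 53.25 × 1.098725 = 58.5071
Value of long forward = (F − K)·e^(−rT) = (58.5071 − 53.22) · e^(−0.0215·21/12)
= 5.2871 × 0.963074 = 5.09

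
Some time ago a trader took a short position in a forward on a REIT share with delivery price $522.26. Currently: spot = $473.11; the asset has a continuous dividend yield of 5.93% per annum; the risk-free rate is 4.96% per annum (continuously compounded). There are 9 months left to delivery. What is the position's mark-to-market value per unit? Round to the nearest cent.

Current fair forward for the remaining 9 months: F = S·e^((r − q)·T), (r − q) = 0.0496 − 0.0593 = -0.0097
F = 473.11 · e^(-0.0097 × 9/12) = 473.11 × 0.992751 = 469.6804
Value of long forward = (F − K)·e^(−rT) = (469.6804 − 522.26) · e^(−0.0496·9/12)
= -52.5796 × 0.963483 = -50.66
Short position value = −(long value) = $50.66

$50.66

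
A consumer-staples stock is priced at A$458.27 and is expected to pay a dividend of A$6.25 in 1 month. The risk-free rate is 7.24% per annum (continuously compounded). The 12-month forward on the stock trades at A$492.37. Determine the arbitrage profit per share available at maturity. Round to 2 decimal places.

PV(dividends) I = 6.25·e^(−0.0724·1/12) = 6.2124
Fair forward F* = (S − I)·e^(rT) = (458.27 − 6.2124)·e^0.072400 = 452.0576 × 1.075085 = 486.0003
Market A$492.37 > fair 486.0003: forward overpriced → cash-and-carry (borrow at r, buy the stock and collect the dividends, short the forward).
Profit at T = |F_mkt − F*| = |492.37 − 486.0003| = A$6.37 per share

A$6.37 per share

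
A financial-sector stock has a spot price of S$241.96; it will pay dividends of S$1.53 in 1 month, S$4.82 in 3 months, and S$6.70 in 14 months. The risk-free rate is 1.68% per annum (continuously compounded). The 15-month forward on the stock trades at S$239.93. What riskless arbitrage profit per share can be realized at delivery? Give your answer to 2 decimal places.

S$6.01 per share

PV(dividends) I = 1.53·e^(−0.0168·1/12) + 4.82·e^(−0.0168·3/12) + 6.70·e^(−0.0168·14/12) = 12.8976
Fair forward F* = (S − I)·e^(rT) = (241.96 − 12.8976)·e^0.021000 = 229.0624 × 1.021222 = 233.9236
Market S$239.93 > fair 233.9236: forward overpriced → cash-and-carry (borrow at r, buy the stock and collect the dividends, short the forward).
Profit at T = |F_mkt − F*| = |239.93 − 233.9236| = S$6.01 per share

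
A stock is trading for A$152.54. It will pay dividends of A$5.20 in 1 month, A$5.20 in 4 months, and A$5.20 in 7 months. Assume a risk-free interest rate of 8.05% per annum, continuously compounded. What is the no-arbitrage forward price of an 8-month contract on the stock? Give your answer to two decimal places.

PV(dividends) I = 5.20·e^(−0.0805·1/12) + 5.20·e^(−0.0805·4/12) + 5.20·e^(−0.0805·7/12)
I = 5.1652 + 5.0623 + 4.9615 = 15.1890
F = (S − I)·e^(rT) = (152.54 − 15.1890) · e^(0.0805·8/12)
= 137.3510 · e^0.053667 = 137.3510 × 1.055133 = A$144.92

A$144.92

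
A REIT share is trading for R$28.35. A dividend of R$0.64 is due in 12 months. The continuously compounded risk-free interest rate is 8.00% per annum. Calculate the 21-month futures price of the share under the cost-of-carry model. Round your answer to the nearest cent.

R$31.93

PV(dividends) I = 0.64·e^(−0.0800·12/12)
I = 0.5908
F = (S − I)·e^(rT) = (28.35 − 0.5908) · e^(0.0800·21/12)
= 27.7592 · e^0.140000 = 27.7592 × 1.150274 = R$31.93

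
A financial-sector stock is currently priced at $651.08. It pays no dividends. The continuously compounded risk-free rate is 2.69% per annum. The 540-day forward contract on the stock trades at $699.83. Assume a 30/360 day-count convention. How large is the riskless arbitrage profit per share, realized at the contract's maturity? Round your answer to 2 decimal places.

Fair forward: F* = S·e^(carry·T), with carry = r = 0.0269
F* = 651.08 · e^(0.0269 × 540/360) = 651.08 · e^0.040350 = 651.08 × 1.041175 = $677.8882
Market $699.83 > fair $677.8882: forward overpriced → cash-and-carry (buy spot, short the forward).
At maturity, profit = |F_mkt − F*| = |699.83 − 677.8882| = $21.94 per share

$21.94 per share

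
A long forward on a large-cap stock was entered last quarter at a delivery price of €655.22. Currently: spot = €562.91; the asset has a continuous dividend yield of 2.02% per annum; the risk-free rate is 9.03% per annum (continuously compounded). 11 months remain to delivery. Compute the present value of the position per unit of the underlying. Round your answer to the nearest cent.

-€50.59

Current fair forward for the remaining 11 months: F = S·e^((r − q)·T), (r − q) = 0.0903 − 0.0202 = 0.0701
F = 562.91 · e^(0.0701 × 11/12) = 562.91 × 1.066368 = 600.2692
Value of long forward = (F − K)·e^(−rT) = (600.2692 − 655.22) · e^(−0.0903·11/12)
= -54.9508 × 0.920558 = -50.59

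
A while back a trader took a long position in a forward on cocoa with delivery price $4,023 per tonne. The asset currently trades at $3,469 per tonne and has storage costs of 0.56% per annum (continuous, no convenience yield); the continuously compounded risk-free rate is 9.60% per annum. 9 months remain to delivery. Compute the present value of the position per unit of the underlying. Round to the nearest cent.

-$259.93 per tonne

Current fair forward for the remaining 9 months: F = S·e^((r + u)·T), (r + u) = 0.0960 + 0.0056 = 0.1016
F = 3469 · e^(0.1016 × 9/12) = 3469 × 1.07917839 = 3743.6698
Value of long forward = (F − K)·e^(−rT) = (3743.6698 − 4023) · e^(−0.0960·9/12)
= -279.3302 × 0.93053090 = -259.93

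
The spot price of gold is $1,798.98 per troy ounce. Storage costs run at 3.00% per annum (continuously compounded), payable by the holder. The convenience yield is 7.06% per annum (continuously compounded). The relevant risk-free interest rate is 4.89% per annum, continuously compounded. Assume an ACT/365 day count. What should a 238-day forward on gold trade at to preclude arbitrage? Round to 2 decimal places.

Net carry = r + u − y = 0.0489 + 0.0300 − 0.0706 = 0.0083
F = S·e^((r+u−y)T) = 1798.98 · e^(0.0083 × 238/365) = 1798.98 · e^0.00541205
= 1798.98 × 1.00542672 = $1,808.74 per troy ounce

$1,808.74 per troy ounce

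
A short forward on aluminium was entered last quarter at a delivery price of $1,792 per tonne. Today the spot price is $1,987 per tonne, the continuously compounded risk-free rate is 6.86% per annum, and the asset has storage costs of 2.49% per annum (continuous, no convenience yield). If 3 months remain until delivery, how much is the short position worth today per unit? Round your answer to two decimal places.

Current fair forward for the remaining 3 months: F = S·e^((r + u)·T), (r + u) = 0.0686 + 0.0249 = 0.0935
F = 1987 · e^(0.0935 × 3/12) = 1987 × 1.02365034 = 2033.9932
Value of long forward = (F − K)·e^(−rT) = (2033.9932 − 1792) · e^(−0.0686·3/12)
= 241.9932 × 0.98299622 = 237.88
Short position value = −(long value) = -$237.88

-$237.88 per tonne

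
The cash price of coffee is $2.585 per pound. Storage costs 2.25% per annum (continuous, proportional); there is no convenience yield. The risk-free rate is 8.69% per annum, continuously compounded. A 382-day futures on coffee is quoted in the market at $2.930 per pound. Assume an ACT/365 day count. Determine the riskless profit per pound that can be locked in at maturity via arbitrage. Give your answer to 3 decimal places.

Fair futures: F* = S·e^(carry·T), with carry = (r + u) = 0.0869 + 0.0225 = 0.1094
F* = 2.585 · e^(0.1094 × 382/365) = 2.585 · e^0.114495 = 2.585 × 1.121307 = $2.8986
Market $2.930 > fair $2.8986: forward overpriced → cash-and-carry (buy spot, short the forward).
At maturity, profit = |F_mkt − F*| = |2.930 − 2.8986| = $0.031 per pound

$0.031 per pound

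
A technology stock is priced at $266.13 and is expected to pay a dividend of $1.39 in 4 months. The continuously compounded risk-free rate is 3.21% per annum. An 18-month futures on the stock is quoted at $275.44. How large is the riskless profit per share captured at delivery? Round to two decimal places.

$2.37 per share

PV(dividends) I = 1.39·e^(−0.0321·4/12) = 1.3752
Fair futures F* = (S − I)·e^(rT) = (266.13 − 1.3752)·e^0.048150 = 264.7548 × 1.049328 = 277.8146
Market $275.44 < fair 277.8146: forward underpriced → reverse cash-and-carry (short the stock, invest proceeds at r, pay the dividends, go long the forward).
Profit at T = |F_mkt − F*| = |275.44 − 277.8146| = $2.37 per share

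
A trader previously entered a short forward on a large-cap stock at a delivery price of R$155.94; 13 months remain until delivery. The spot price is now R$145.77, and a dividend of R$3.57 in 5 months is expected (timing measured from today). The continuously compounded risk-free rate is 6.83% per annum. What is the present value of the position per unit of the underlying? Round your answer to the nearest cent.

PV(remaining dividends) I = 3.57·e^(−0.0683·5/12) = 3.4698
Current forward F = (S − I)·e^(rT) = (145.77 − 3.4698)·e^(0.0683·13/12) = 142.3002 × 1.076798 = 153.2286
Value (long) = (F − K)·e^(−rT) = (153.2286 − 155.94) × 0.928679 = -2.5180
Short position value = −(long value) = R$2.52

R$2.52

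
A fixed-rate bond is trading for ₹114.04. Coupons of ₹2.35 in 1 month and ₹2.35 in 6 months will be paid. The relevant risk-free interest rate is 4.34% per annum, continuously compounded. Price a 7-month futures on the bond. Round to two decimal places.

PV(coupons) I = 2.35·e^(−0.0434·1/12) + 2.35·e^(−0.0434·6/12)
I = 2.3415 + 2.2996 = 4.6411
F = (S − I)·e^(rT) = (114.04 − 4.6411) · e^(0.0434·7/12)
= 109.3989 · e^0.025317 = 109.3989 × 1.025640 = ₹112.20

₹112.20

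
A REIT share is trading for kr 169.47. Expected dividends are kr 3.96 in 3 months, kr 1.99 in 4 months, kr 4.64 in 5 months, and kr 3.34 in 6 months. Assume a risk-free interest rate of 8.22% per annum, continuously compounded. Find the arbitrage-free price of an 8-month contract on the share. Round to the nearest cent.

PV(dividends) I = 3.96·e^(−0.0822·3/12) + 1.99·e^(−0.0822·4/12) + 4.64·e^(−0.0822·5/12) + 3.34·e^(−0.0822·6/12)
I = 3.8795 + 1.9362 + 4.4838 + 3.2055 = 13.5050
F = (S − I)·e^(rT) = (169.47 − 13.5050) · e^(0.0822·8/12)
= 155.9650 · e^0.054800 = 155.9650 × 1.056329 = kr 164.75

kr 164.75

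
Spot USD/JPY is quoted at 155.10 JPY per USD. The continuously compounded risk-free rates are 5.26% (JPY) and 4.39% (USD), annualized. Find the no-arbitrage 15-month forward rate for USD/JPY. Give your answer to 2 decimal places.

F = S·e^((r_JPY − r_USD)T) = 155.10 · e^((0.0526 − 0.0439) × 15/12)
= 155.10 · e^0.010875 = 155.10 × 1.010934
F = 156.80 JPY per USD

156.80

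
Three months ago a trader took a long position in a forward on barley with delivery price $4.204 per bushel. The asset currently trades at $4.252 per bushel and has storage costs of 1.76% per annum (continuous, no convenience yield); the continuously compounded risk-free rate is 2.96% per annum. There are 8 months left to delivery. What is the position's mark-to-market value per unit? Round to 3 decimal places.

$0.180 per bushel

Current fair forward for the remaining 8 months: F = S·e^((r + u)·T), (r + u) = 0.0296 + 0.0176 = 0.0472
F = 4.252 · e^(0.0472 × 8/12) = 4.252 × 1.031967 = 4.3879
Value of long forward = (F − K)·e^(−rT) = (4.3879 − 4.204) · e^(−0.0296·8/12)
= 0.1839 × 0.980460 = 0.180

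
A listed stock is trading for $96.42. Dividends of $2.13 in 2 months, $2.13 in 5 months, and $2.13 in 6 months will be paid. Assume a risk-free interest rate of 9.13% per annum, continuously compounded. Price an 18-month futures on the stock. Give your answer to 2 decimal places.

PV(dividends) I = 2.13·e^(−0.0913·2/12) + 2.13·e^(−0.0913·5/12) + 2.13·e^(−0.0913·6/12)
I = 2.0978 + 2.0505 + 2.0350 = 6.1833
F = (S − I)·e^(rT) = (96.42 − 6.1833) · e^(0.0913·18/12)
= 90.2367 · e^0.136950 = 90.2367 × 1.146771 = $103.48

$103.48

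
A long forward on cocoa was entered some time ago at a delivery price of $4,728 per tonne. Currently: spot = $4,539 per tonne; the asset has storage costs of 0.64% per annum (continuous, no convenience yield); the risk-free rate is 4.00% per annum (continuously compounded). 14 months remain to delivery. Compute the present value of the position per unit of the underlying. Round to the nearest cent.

Current fair forward for the remaining 14 months: F = S·e^((r + u)·T), (r + u) = 0.0400 + 0.0064 = 0.0464
F = 4539 · e^(0.0464 × 14/12) = 4539 × 1.05562534 = 4791.4834
Value of long forward = (F − K)·e^(−rT) = (4791.4834 − 4728) · e^(−0.0400·14/12)
= 63.4834 × 0.95440548 = 60.59

$60.59 per tonne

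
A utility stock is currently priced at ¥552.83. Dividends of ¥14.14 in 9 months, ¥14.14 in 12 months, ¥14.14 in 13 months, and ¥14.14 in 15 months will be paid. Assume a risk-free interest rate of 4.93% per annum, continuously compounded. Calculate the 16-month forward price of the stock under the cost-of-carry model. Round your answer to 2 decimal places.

¥532.95

PV(dividends) I = 14.14·e^(−0.0493·9/12) + 14.14·e^(−0.0493·12/12) + 14.14·e^(−0.0493·13/12) + 14.14·e^(−0.0493·15/12)
I = 13.6267 + 13.4598 + 13.4046 + 13.2949 = 53.7860
F = (S − I)·e^(rT) = (552.83 − 53.7860) · e^(0.0493·16/12)
= 499.0440 · e^0.065733 = 499.0440 × 1.067942 = ¥532.95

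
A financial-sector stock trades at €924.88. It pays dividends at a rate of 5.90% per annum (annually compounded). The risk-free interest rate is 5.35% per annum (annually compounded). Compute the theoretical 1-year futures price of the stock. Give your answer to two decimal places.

F = S · (1+r)^T / (1+q)^T
= 924.88 × 1.053500 / 1.059000 = 924.88 × 0.994806
F = €920.08

€920.08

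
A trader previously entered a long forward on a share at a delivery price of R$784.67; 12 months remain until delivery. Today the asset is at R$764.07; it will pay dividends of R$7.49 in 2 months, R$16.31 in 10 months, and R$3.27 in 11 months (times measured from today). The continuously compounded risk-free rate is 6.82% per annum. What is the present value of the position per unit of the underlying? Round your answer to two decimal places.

R$5.24

PV(remaining dividends) I = 7.49·e^(−0.0682·2/12) + 16.31·e^(−0.0682·10/12) + 3.27·e^(−0.0682·11/12) = 25.8861
Current forward F = (S − I)·e^(rT) = (764.07 − 25.8861)·e^(0.0682·12/12) = 738.1839 × 1.070579 = 790.2842
Value (long) = (F − K)·e^(−rT) = (790.2842 − 784.67) × 0.934074 = 5.2441
Value = R$5.24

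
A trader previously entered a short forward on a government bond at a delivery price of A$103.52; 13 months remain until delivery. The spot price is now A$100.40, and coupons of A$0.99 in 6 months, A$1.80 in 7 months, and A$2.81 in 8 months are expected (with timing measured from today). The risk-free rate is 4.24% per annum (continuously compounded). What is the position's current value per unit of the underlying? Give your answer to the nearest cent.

PV(remaining coupons) I = 0.99·e^(−0.0424·6/12) + 1.80·e^(−0.0424·7/12) + 2.81·e^(−0.0424·8/12) = 5.4569
Current forward F = (S − I)·e^(rT) = (100.40 − 5.4569)·e^(0.0424·13/12) = 94.9431 × 1.047005 = 99.4059
Value (long) = (F − K)·e^(−rT) = (99.4059 − 103.52) × 0.955106 = -3.9294
Short position value = −(long value) = A$3.93

A$3.93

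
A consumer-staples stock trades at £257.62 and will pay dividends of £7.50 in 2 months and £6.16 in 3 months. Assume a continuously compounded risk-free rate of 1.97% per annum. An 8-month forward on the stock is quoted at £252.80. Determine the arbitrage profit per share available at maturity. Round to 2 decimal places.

PV(dividends) I = 7.50·e^(−0.0197·2/12) + 6.16·e^(−0.0197·3/12) = 13.6052
Fair forward F* = (S − I)·e^(rT) = (257.62 − 13.6052)·e^0.013133 = 244.0148 × 1.013220 = 247.2407
Market £252.80 > fair 247.2407: forward overpriced → cash-and-carry (borrow at r, buy the stock and collect the dividends, short the forward).
Profit at T = |F_mkt − F*| = |252.80 − 247.2407| = £5.56 per share

£5.56 per share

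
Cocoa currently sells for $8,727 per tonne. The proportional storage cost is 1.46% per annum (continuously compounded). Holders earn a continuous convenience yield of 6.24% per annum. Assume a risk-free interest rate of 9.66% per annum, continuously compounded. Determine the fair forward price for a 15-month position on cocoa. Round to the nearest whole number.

$9,276 per tonne

Net carry = r + u − y = 0.0966 + 0.0146 − 0.0624 = 0.0488
F = S·e^((r+u−y)T) = 8727 · e^(0.0488 × 15/12) = 8727 · e^0.061000
= 8727 × 1.062899 = $9,276 per tonne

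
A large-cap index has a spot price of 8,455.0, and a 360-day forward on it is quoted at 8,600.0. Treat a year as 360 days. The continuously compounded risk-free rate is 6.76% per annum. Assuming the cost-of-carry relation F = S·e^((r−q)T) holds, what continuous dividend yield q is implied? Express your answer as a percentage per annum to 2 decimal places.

From F = S·e^((r−q)T): (r − q) = ln(F/S)/T
ln(8600.0/8455.0) = ln(1.017150) = 0.017005
(r − q) = 0.017005 / (360/360) = 0.017005
q = r − ln(F/S)/T = 0.0676 − 0.017005 = 0.050595
q = 5.06%

5.06%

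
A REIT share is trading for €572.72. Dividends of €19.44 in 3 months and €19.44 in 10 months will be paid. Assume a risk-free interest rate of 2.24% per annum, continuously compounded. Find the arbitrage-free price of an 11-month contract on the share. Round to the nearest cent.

PV(dividends) I = 19.44·e^(−0.0224·3/12) + 19.44·e^(−0.0224·10/12)
I = 19.3314 + 19.0805 = 38.4119
F = (S − I)·e^(rT) = (572.72 − 38.4119) · e^(0.0224·11/12)
= 534.3081 · e^0.020533 = 534.3081 × 1.020745 = €545.39

€545.39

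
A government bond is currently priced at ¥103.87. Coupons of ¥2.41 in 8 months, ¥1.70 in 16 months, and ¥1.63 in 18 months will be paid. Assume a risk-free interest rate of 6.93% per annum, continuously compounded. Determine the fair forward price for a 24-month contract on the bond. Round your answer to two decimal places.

¥113.20

PV(coupons) I = 2.41·e^(−0.0693·8/12) + 1.70·e^(−0.0693·16/12) + 1.63·e^(−0.0693·18/12)
I = 2.3012 + 1.5500 + 1.4691 = 5.3203
F = (S − I)·e^(rT) = (103.87 − 5.3203) · e^(0.0693·24/12)
= 98.5497 · e^0.138600 = 98.5497 × 1.148665 = ¥113.20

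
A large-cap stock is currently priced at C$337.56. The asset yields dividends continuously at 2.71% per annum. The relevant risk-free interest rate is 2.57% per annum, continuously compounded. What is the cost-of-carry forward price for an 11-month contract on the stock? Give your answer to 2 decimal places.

C$337.13

F = S·e^((r − q)T) = 337.56 · e^((0.0257 − 0.0271) × 11/12)
= 337.56 · e^-0.001283 = 337.56 × 0.998718
F = C$337.13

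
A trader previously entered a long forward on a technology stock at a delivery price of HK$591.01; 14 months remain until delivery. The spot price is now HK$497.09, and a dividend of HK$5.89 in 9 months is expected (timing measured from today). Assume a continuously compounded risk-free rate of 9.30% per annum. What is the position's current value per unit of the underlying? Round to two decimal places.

-HK$38.64

PV(remaining dividends) I = 5.89·e^(−0.0930·9/12) = 5.4932
Current forward F = (S − I)·e^(rT) = (497.09 − 5.4932)·e^(0.0930·14/12) = 491.5968 × 1.114605 = 547.9363
Value (long) = (F − K)·e^(−rT) = (547.9363 − 591.01) × 0.897179 = -38.6448
Value = -HK$38.64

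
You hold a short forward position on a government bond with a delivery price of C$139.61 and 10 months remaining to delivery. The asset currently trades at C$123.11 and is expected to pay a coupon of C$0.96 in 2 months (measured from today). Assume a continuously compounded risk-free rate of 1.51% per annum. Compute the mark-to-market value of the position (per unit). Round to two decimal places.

C$15.71

PV(remaining coupons) I = 0.96·e^(−0.0151·2/12) = 0.9576
Current forward F = (S − I)·e^(rT) = (123.11 − 0.9576)·e^(0.0151·10/12) = 122.1524 × 1.012663 = 123.6992
Value (long) = (F − K)·e^(−rT) = (123.6992 − 139.61) × 0.987496 = -15.7119
Short position value = −(long value) = C$15.71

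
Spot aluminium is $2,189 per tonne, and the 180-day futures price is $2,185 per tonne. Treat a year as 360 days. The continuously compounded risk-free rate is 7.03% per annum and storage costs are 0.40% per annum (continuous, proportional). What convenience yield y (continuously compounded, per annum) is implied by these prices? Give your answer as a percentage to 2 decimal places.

F = S·e^((r+u−y)T) ⇒ (r+u−y) = ln(F/S)/T
ln(2185/2189) = -0.001829; /T ⇒ -0.003658
y = r + u − ln(F/S)/T = 0.0703 + 0.0040 + 0.003658 = 0.077958
y = 7.80%

7.80%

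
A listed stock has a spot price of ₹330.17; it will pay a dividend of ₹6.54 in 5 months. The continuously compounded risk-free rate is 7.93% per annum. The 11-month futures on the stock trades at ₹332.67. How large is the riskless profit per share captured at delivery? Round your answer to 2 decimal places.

PV(dividends) I = 6.54·e^(−0.0793·5/12) = 6.3274
Fair futures F* = (S − I)·e^(rT) = (330.17 − 6.3274)·e^0.072692 = 323.8426 × 1.075399 = 348.2600
Market ₹332.67 < fair 348.2600: forward underpriced → reverse cash-and-carry (short the stock, invest proceeds at r, pay the dividends, go long the forward).
Profit at T = |F_mkt − F*| = |332.67 − 348.2600| = ₹15.59 per share

₹15.59 per share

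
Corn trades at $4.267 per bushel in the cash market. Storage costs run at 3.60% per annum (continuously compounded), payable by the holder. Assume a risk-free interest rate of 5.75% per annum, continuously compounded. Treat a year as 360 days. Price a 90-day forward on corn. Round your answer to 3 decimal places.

Net carry = r + u − y = 0.0575 + 0.0360 − 0.0000 = 0.0935
F = S·e^((r+u−y)T) = 4.267 · e^(0.0935 × 90/360) = 4.267 · e^0.023375
= 4.267 × 1.023650 = $4.368 per bushel

$4.368 per bushel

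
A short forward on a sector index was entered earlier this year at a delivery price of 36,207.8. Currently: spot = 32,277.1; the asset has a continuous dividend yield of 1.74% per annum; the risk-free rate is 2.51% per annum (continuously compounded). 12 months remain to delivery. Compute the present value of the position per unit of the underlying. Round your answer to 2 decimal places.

Current fair forward for the remaining 12 months: F = S·e^((r − q)·T), (r − q) = 0.0251 − 0.0174 = 0.0077
F = 32277.1 · e^(0.0077 × 12/12) = 32277.1 × 1.00772972 = 32526.5929
Value of long forward = (F − K)·e^(−rT) = (32526.5929 − 36207.8) · e^(−0.0251·12/12)
= -3681.2071 × 0.97521239 = -3589.96
Short position value = −(long value) = 3589.96

3589.96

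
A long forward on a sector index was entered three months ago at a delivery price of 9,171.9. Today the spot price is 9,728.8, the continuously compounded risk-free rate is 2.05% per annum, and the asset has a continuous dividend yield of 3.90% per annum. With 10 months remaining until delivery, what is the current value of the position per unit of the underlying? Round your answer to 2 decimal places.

Current fair forward for the remaining 10 months: F = S·e^((r − q)·T), (r − q) = 0.0205 − 0.0390 = -0.0185
F = 9728.8 · e^(-0.0185 × 10/12) = 9728.8 × 0.98470156 = 9579.9645
Value of long forward = (F − K)·e^(−rT) = (9579.9645 − 9171.9) · e^(−0.0205·10/12)
= 408.0645 × 0.98306176 = 401.15

401.15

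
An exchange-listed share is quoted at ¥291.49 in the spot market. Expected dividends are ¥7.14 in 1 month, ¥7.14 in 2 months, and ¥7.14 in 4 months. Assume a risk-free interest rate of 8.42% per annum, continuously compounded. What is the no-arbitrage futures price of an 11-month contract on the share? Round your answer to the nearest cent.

¥292.12

PV(dividends) I = 7.14·e^(−0.0842·1/12) + 7.14·e^(−0.0842·2/12) + 7.14·e^(−0.0842·4/12)
I = 7.0901 + 7.0405 + 6.9424 = 21.0730
F = (S − I)·e^(rT) = (291.49 − 21.0730) · e^(0.0842·11/12)
= 270.4170 · e^0.077183 = 270.4170 × 1.080240 = ¥292.12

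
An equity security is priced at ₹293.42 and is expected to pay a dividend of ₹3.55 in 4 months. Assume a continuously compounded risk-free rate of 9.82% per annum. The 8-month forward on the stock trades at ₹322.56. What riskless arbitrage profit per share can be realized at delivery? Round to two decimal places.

₹12.96 per share

PV(dividends) I = 3.55·e^(−0.0982·4/12) = 3.4357
Fair forward F* = (S − I)·e^(rT) = (293.42 − 3.4357)·e^0.065467 = 289.9843 × 1.067658 = 309.6041
Market ₹322.56 > fair 309.6041: forward overpriced → cash-and-carry (borrow at r, buy the stock and collect the dividends, short the forward).
Profit at T = |F_mkt − F*| = |322.56 − 309.6041| = ₹12.96 per share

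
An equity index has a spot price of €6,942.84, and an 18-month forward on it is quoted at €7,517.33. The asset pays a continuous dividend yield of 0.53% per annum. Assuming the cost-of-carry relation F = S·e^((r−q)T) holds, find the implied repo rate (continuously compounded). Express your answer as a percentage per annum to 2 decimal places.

5.83%

From F = S·e^((r−q)T): (r − q) = ln(F/S)/T
ln(7517.33/6942.84) = ln(1.082746) = 0.079500
(r − q) = 0.079500 / (18/12) = 0.053000
r = ln(F/S)/T + q = 0.053000 + 0.0053 = 0.058300
r = 5.83%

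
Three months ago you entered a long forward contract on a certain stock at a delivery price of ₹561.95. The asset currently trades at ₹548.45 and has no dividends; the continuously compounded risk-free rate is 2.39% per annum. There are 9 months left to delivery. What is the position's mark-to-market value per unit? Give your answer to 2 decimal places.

-₹3.52

Current fair forward for the remaining 9 months: F = S·e^(r·T), r = 0.0239
F = 548.45 · e^(0.0239 × 9/12) = 548.45 × 1.018087 = 558.3698
Value of long forward = (F − K)·e^(−rT) = (558.3698 − 561.95) · e^(−0.0239·9/12)
= -3.5802 × 0.982235 = -3.52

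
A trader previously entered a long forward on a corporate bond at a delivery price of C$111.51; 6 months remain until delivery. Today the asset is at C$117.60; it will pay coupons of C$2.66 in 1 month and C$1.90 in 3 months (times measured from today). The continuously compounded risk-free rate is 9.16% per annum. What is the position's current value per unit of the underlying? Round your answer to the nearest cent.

PV(remaining coupons) I = 2.66·e^(−0.0916·1/12) + 1.90·e^(−0.0916·3/12) = 4.4968
Current forward F = (S − I)·e^(rT) = (117.60 − 4.4968)·e^(0.0916·6/12) = 113.1032 × 1.046865 = 118.4038
Value (long) = (F − K)·e^(−rT) = (118.4038 − 111.51) × 0.955233 = 6.5852
Value = C$6.59

C$6.59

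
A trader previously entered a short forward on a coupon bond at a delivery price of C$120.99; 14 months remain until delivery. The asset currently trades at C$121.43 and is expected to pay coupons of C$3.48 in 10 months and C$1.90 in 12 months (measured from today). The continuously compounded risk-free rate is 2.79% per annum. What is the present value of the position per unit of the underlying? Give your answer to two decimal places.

C$0.93

PV(remaining coupons) I = 3.48·e^(−0.0279·10/12) + 1.90·e^(−0.0279·12/12) = 5.2477
Current forward F = (S − I)·e^(rT) = (121.43 − 5.2477)·e^(0.0279·14/12) = 116.1823 × 1.033086 = 120.0263
Value (long) = (F − K)·e^(−rT) = (120.0263 − 120.99) × 0.967974 = -0.9328
Short position value = −(long value) = C$0.93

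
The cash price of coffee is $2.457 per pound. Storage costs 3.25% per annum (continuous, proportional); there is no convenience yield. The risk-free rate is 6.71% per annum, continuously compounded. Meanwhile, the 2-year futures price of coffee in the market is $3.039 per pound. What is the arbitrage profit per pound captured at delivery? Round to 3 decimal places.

Fair futures: F* = S·e^(carry·T), with carry = (r + u) = 0.0671 + 0.0325 = 0.0996
F* = 2.457 · e^(0.0996 × 2) = 2.457 · e^0.199200 = 2.457 × 1.220426 = $2.9986
Market $3.039 > fair $2.9986: forward overpriced → cash-and-carry (buy spot, short the forward).
At maturity, profit = |F_mkt − F*| = |3.039 − 2.9986| = $0.040 per pound

$0.040 per pound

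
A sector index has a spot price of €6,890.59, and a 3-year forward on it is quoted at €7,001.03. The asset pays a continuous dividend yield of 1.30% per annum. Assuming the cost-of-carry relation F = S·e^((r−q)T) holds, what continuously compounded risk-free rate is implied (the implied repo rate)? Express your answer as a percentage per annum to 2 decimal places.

From F = S·e^((r−q)T): (r − q) = ln(F/S)/T
ln(7001.03/6890.59) = ln(1.016028) = 0.015901
(r − q) = 0.015901 / (3) = 0.005300
r = ln(F/S)/T + q = 0.005300 + 0.0130 = 0.018300
r = 1.83%

1.83%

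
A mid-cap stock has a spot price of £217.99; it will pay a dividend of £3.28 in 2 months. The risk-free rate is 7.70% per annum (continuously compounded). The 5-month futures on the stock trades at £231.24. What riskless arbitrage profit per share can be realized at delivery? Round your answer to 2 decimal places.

£9.49 per share

PV(dividends) I = 3.28·e^(−0.0770·2/12) = 3.2382
Fair futures F* = (S − I)·e^(rT) = (217.99 − 3.2382)·e^0.032083 = 214.7518 × 1.032603 = 221.7534
Market £231.24 > fair 221.7534: forward overpriced → cash-and-carry (borrow at r, buy the stock and collect the dividends, short the forward).
Profit at T = |F_mkt − F*| = |231.24 − 221.7534| = £9.49 per share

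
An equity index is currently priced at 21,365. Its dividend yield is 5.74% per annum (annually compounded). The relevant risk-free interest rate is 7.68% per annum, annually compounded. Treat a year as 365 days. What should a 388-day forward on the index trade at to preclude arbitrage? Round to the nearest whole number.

F = S · (1+r)^T / (1+q)^T
= 21365 × 1.081832 / 1.061125 = 21365 × 1.019514
F = 21,782

21,782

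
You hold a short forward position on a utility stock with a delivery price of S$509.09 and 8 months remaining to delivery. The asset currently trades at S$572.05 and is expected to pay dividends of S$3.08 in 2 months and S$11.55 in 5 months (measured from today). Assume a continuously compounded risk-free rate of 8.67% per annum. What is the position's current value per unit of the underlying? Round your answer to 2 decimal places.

-S$77.38

PV(remaining dividends) I = 3.08·e^(−0.0867·2/12) + 11.55·e^(−0.0867·5/12) = 14.1760
Current forward F = (S − I)·e^(rT) = (572.05 − 14.1760)·e^(0.0867·8/12) = 557.8740 × 1.059503 = 591.0692
Value (long) = (F − K)·e^(−rT) = (591.0692 − 509.09) × 0.943839 = 77.3752
Short position value = −(long value) = -S$77.38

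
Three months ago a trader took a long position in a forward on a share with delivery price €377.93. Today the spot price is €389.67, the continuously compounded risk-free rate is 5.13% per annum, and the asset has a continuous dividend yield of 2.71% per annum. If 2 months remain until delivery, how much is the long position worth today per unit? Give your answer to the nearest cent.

€13.20

Current fair forward for the remaining 2 months: F = S·e^((r − q)·T), (r − q) = 0.0513 − 0.0271 = 0.0242
F = 389.67 · e^(0.0242 × 2/12) = 389.67 × 1.004041 = 391.2447
Value of long forward = (F − K)·e^(−rT) = (391.2447 − 377.93) · e^(−0.0513·2/12)
= 13.3147 × 0.991486 = 13.20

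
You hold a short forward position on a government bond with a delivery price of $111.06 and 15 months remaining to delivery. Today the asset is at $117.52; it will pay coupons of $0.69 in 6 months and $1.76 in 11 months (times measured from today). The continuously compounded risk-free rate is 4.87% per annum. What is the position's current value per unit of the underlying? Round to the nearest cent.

-$10.66

PV(remaining coupons) I = 0.69·e^(−0.0487·6/12) + 1.76·e^(−0.0487·11/12) = 2.3566
Current forward F = (S − I)·e^(rT) = (117.52 − 2.3566)·e^(0.0487·15/12) = 115.1634 × 1.062766 = 122.3917
Value (long) = (F − K)·e^(−rT) = (122.3917 − 111.06) × 0.940941 = 10.6625
Short position value = −(long value) = -$10.66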